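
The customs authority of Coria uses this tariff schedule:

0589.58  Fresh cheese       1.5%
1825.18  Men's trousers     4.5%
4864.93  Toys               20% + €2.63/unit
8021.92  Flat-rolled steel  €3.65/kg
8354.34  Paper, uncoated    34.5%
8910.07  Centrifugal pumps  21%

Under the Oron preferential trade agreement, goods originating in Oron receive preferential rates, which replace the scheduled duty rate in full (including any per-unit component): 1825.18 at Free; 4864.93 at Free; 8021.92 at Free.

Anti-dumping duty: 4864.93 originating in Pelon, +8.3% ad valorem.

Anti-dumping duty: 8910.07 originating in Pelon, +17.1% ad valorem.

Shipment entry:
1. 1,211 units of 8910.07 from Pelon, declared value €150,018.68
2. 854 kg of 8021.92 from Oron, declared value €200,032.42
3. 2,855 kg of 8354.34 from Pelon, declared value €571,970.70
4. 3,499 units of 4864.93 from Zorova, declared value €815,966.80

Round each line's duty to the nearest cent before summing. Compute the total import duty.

Line 1 (8910.07, Pelon, 1,211 units, €150,018.68):
Base rate for 8910.07 is 21%.
Additional duty on 8910.07 from Pelon: +17.1%. Applied ad valorem rate: 21% + 17.1% = 38.1%.
Duty = €150,018.68 × 38.1% = €57,157.12.
Line 2 (8021.92, Oron, 854 kg, €200,032.42):
Base rate for 8021.92 is €3.65/kg.
Origin Oron qualifies under the Coria–Oron agreement and 8021.92 is covered: preferential rate Free applies instead.
Duty = €200,032.42 × 0% = €0.00.
Line 3 (8354.34, Pelon, 2,855 kg, €571,970.70):
Base rate for 8354.34 is 34.5%.
Duty = €571,970.70 × 34.5% = €197,329.89.
Line 4 (4864.93, Zorova, 3,499 units, €815,966.80):
Base rate for 4864.93 is 20% + €2.63/unit.
4864.93 has an FTA preferential rate, but origin Zorova is not Oron; base rate stands.
The additional-duty order on 4864.93 targets Pelon, not Zorova; it does not apply.
Duty = €815,966.80 × 20% + 3,499 × €2.63 = €172,395.73.
Total = €57,157.12 + €0.00 + €197,329.89 + €172,395.73 = €426,882.74.

€426,882.74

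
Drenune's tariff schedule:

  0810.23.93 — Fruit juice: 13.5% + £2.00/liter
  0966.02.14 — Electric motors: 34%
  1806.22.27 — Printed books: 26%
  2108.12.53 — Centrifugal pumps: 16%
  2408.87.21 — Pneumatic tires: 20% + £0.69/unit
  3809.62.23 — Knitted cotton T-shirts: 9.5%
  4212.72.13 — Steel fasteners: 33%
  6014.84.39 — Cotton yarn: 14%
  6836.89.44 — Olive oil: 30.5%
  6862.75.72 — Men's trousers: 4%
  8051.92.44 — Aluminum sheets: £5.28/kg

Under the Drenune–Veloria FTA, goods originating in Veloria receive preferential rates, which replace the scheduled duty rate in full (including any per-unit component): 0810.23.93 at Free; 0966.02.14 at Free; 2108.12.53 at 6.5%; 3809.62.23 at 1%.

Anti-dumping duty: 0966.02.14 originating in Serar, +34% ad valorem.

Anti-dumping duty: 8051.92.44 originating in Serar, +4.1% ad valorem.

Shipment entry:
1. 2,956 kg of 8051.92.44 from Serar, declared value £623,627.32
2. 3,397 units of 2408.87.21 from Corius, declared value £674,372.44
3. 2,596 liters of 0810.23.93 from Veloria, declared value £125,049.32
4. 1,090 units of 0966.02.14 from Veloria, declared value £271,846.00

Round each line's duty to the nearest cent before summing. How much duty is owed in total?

Line 1 (8051.92.44, Serar, 2,956 kg, £623,627.32):
Base rate for 8051.92.44 is £5.28/kg.
Additional duty on 8051.92.44 from Serar: +4.1% ad valorem. Applied ad valorem rate = 4.1%.
Duty = £623,627.32 × 4.1% + 2,956 × £5.28 = £41,176.40.
Line 2 (2408.87.21, Corius, 3,397 units, £674,372.44):
Base rate for 2408.87.21 is 20% + £0.69/unit.
Duty = £674,372.44 × 20% + 3,397 × £0.69 = £137,218.42.
Line 3 (0810.23.93, Veloria, 2,596 liters, £125,049.32):
Base rate for 0810.23.93 is 13.5% + £2.00/liter.
Origin Veloria qualifies under the Drenune–Veloria agreement and 0810.23.93 is covered: preferential rate Free applies instead.
Duty = £125,049.32 × 0% = £0.00.
Line 4 (0966.02.14, Veloria, 1,090 units, £271,846.00):
Base rate for 0966.02.14 is 34%.
Origin Veloria qualifies under the Drenune–Veloria agreement and 0966.02.14 is covered: preferential rate Free applies instead.
The additional-duty order on 0966.02.14 targets Serar, not Veloria; it does not apply.
Duty = £271,846.00 × 0% = £0.00.
Total = £41,176.40 + £137,218.42 + £0.00 + £0.00 = £178,394.82.

£178,394.82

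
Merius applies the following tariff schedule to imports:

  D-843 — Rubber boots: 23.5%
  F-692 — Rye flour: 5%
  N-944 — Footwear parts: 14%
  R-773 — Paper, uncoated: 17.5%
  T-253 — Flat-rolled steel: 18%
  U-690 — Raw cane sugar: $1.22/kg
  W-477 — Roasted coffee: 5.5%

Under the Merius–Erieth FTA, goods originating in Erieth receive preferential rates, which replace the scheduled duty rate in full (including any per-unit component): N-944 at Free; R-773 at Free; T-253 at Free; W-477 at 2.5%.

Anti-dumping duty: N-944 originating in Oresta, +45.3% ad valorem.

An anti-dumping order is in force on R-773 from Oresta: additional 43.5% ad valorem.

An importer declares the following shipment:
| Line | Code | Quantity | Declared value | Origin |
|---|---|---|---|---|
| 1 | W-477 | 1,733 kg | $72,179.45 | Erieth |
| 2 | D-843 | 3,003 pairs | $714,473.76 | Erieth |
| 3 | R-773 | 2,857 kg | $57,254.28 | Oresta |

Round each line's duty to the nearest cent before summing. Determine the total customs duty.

$204,630.93

Line 1 (W-477, Erieth, 1,733 kg, $72,179.45):
Base rate for W-477 is 5.5%.
Origin Erieth qualifies under the Merius–Erieth agreement and W-477 is covered: preferential rate 2.5% applies instead.
Duty = $72,179.45 × 2.5% = $1,804.49.
Line 2 (D-843, Erieth, 3,003 pairs, $714,473.76):
Base rate for D-843 is 23.5%.
Origin Erieth is the FTA partner but D-843 is not on the preference list; base rate stands.
Duty = $714,473.76 × 23.5% = $167,901.33.
Line 3 (R-773, Oresta, 2,857 kg, $57,254.28):
Base rate for R-773 is 17.5%.
R-773 has an FTA preferential rate, but origin Oresta is not Erieth; base rate stands.
Additional duty on R-773 from Oresta: +43.5%. Applied ad valorem rate: 17.5% + 43.5% = 61%.
Duty = $57,254.28 × 61% = $34,925.11.
Total = $1,804.49 + $167,901.33 + $34,925.11 = $204,630.93.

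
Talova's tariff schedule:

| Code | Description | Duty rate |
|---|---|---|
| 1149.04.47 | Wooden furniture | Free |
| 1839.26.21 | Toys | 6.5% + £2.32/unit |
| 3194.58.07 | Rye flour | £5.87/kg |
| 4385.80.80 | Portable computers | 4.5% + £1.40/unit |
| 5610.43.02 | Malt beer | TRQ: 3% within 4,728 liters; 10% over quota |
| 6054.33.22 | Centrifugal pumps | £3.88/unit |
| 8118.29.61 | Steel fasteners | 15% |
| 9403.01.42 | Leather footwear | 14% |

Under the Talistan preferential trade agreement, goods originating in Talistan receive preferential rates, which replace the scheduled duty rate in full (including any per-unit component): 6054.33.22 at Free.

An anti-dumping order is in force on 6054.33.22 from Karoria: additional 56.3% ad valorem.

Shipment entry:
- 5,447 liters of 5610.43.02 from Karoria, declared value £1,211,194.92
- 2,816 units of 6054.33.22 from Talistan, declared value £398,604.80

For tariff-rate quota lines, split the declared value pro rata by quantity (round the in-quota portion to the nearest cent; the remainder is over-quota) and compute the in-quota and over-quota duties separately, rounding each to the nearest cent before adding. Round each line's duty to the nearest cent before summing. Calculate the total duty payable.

£47,527.22

Line 1 (5610.43.02, Karoria, 5,447 liters, £1,211,194.92):
Code 5610.43.02 is under a tariff-rate quota (threshold 4,728 liters). In-quota: 4,728 liters at 3%; over-quota: 719 liters at 10%.
Pro-rata value split: in-quota = £1,211,194.92 × 4,728/5,447 = £1,051,318.08; over-quota = £1,211,194.92 − £1,051,318.08 = £159,876.84.
In-quota duty = £1,051,318.08 × 3% = £31,539.54. Over-quota duty = £159,876.84 × 10% = £15,987.68.
Line duty = £31,539.54 + £15,987.68 = £47,527.22.
Line 2 (6054.33.22, Talistan, 2,816 units, £398,604.80):
Base rate for 6054.33.22 is £3.88/unit.
Origin Talistan qualifies under the Talova–Talistan agreement and 6054.33.22 is covered: preferential rate Free applies instead.
The additional-duty order on 6054.33.22 targets Karoria, not Talistan; it does not apply.
Duty = £398,604.80 × 0% = £0.00.
Total = £47,527.22 + £0.00 = £47,527.22.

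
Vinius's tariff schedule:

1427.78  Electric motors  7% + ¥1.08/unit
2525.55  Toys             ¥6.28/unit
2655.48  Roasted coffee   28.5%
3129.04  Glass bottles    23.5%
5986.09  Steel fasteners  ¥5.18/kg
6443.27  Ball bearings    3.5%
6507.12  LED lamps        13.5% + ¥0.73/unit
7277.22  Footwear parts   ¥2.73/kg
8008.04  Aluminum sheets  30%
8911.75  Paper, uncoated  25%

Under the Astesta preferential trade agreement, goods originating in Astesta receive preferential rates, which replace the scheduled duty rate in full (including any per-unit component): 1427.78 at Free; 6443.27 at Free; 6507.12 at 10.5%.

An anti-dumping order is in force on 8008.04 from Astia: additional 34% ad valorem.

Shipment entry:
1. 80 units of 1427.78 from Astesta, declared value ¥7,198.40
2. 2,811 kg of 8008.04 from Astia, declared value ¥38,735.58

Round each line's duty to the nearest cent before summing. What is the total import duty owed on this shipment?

Line 1 (1427.78, Astesta, 80 units, ¥7,198.40):
Base rate for 1427.78 is 7% + ¥1.08/unit.
Origin Astesta qualifies under the Vinius–Astesta agreement and 1427.78 is covered: preferential rate Free applies instead.
Duty = ¥7,198.40 × 0% = ¥0.00.
Line 2 (8008.04, Astia, 2,811 kg, ¥38,735.58):
Base rate for 8008.04 is 30%.
Additional duty on 8008.04 from Astia: +34%. Applied ad valorem rate: 30% + 34% = 64%.
Duty = ¥38,735.58 × 64% = ¥24,790.77.
Total = ¥0.00 + ¥24,790.77 = ¥24,790.77.

¥24,790.77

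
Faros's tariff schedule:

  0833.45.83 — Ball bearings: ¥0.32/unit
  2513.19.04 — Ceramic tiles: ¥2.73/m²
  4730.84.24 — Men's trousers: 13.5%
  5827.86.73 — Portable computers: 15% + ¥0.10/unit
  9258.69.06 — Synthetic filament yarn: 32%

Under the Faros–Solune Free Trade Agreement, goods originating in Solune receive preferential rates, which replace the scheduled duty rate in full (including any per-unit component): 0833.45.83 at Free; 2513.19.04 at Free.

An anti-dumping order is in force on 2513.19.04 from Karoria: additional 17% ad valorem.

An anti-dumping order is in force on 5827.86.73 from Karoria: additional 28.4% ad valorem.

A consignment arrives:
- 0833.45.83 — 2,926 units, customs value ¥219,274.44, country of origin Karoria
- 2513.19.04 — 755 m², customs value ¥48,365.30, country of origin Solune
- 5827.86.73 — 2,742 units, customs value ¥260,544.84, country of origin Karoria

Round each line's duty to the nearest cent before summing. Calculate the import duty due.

Line 1 (0833.45.83, Karoria, 2,926 units, ¥219,274.44):
Base rate for 0833.45.83 is ¥0.32/unit.
0833.45.83 has an FTA preferential rate, but origin Karoria is not Solune; base rate stands.
Duty = 2,926 × ¥0.32 = ¥936.32.
Line 2 (2513.19.04, Solune, 755 m², ¥48,365.30):
Base rate for 2513.19.04 is ¥2.73/m².
Origin Solune qualifies under the Faros–Solune agreement and 2513.19.04 is covered: preferential rate Free applies instead.
The additional-duty order on 2513.19.04 targets Karoria, not Solune; it does not apply.
Duty = ¥48,365.30 × 0% = ¥0.00.
Line 3 (5827.86.73, Karoria, 2,742 units, ¥260,544.84):
Base rate for 5827.86.73 is 15% + ¥0.10/unit.
Additional duty on 5827.86.73 from Karoria: +28.4%. Applied ad valorem rate: 15% + 28.4% = 43.4%.
Duty = ¥260,544.84 × 43.4% + 2,742 × ¥0.10 = ¥113,350.66.
Total = ¥936.32 + ¥0.00 + ¥113,350.66 = ¥114,286.98.

¥114,286.98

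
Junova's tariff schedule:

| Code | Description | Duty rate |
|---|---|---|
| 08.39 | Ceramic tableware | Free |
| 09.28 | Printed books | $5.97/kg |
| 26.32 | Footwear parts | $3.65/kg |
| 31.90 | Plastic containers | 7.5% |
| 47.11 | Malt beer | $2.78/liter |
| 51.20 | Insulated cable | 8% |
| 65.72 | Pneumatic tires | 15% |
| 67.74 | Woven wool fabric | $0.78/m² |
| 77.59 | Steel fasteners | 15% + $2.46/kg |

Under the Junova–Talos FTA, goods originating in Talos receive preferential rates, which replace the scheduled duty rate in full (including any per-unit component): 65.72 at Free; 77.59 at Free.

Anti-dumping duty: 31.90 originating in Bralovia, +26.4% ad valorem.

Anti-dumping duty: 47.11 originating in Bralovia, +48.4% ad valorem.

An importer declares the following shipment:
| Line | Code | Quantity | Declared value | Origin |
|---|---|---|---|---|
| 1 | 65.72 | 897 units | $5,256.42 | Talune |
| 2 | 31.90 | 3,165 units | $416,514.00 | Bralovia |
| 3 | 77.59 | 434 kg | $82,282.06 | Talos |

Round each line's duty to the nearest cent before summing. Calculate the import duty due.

$141,986.71

Line 1 (65.72, Talune, 897 units, $5,256.42):
Base rate for 65.72 is 15%.
65.72 has an FTA preferential rate, but origin Talune is not Talos; base rate stands.
Duty = $5,256.42 × 15% = $788.46.
Line 2 (31.90, Bralovia, 3,165 units, $416,514.00):
Base rate for 31.90 is 7.5%.
Additional duty on 31.90 from Bralovia: +26.4%. Applied ad valorem rate: 7.5% + 26.4% = 33.9%.
Duty = $416,514.00 × 33.9% = $141,198.25.
Line 3 (77.59, Talos, 434 kg, $82,282.06):
Base rate for 77.59 is 15% + $2.46/kg.
Origin Talos qualifies under the Junova–Talos agreement and 77.59 is covered: preferential rate Free applies instead.
Duty = $82,282.06 × 0% = $0.00.
Total = $788.46 + $141,198.25 + $0.00 = $141,986.71.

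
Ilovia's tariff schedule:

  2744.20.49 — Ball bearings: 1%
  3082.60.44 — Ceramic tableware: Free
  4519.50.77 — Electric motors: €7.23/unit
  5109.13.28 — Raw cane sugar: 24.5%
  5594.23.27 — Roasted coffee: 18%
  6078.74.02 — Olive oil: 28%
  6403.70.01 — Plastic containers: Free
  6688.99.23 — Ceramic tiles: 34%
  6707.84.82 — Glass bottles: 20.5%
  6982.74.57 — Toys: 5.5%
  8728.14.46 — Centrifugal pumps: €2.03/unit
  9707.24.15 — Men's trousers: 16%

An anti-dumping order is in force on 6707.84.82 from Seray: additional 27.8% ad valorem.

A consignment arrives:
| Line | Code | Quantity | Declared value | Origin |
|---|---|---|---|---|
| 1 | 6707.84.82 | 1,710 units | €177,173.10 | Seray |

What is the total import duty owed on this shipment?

€85,574.61

Line 1 (6707.84.82, Seray, 1,710 units, €177,173.10):
Base rate for 6707.84.82 is 20.5%.
Additional duty on 6707.84.82 from Seray: +27.8%. Applied ad valorem rate: 20.5% + 27.8% = 48.3%.
Duty = €177,173.10 × 48.3% = €85,574.61.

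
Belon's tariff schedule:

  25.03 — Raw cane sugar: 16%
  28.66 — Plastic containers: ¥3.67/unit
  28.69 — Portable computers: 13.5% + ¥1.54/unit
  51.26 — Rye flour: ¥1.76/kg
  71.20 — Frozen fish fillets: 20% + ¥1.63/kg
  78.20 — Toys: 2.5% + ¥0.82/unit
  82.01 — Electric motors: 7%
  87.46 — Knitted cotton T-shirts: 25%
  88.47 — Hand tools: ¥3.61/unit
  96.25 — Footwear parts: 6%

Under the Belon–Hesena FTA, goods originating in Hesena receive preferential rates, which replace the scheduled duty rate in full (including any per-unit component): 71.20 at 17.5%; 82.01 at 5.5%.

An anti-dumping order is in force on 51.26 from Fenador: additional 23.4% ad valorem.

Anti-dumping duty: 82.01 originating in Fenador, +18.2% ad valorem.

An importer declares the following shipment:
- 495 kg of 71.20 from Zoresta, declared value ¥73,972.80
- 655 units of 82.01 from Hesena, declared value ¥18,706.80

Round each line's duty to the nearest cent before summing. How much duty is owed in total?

¥16,630.28

Line 1 (71.20, Zoresta, 495 kg, ¥73,972.80):
Base rate for 71.20 is 20% + ¥1.63/kg.
71.20 has an FTA preferential rate, but origin Zoresta is not Hesena; base rate stands.
Duty = ¥73,972.80 × 20% + 495 × ¥1.63 = ¥15,601.41.
Line 2 (82.01, Hesena, 655 units, ¥18,706.80):
Base rate for 82.01 is 7%.
Origin Hesena qualifies under the Belon–Hesena agreement and 82.01 is covered: preferential rate 5.5% applies instead.
The additional-duty order on 82.01 targets Fenador, not Hesena; it does not apply.
Duty = ¥18,706.80 × 5.5% = ¥1,028.87.
Total = ¥15,601.41 + ¥1,028.87 = ¥16,630.28.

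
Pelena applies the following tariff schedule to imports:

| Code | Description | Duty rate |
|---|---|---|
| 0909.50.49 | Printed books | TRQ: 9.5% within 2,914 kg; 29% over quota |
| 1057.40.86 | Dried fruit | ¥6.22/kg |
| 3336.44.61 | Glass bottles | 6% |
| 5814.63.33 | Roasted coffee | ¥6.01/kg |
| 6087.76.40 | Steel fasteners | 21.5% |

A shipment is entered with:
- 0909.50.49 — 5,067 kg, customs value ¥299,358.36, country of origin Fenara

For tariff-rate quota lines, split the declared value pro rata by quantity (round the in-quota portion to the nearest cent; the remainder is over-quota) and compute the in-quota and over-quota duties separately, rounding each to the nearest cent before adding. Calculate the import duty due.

¥53,242.90

Line 1 (0909.50.49, Fenara, 5,067 kg, ¥299,358.36):
Code 0909.50.49 is under a tariff-rate quota (threshold 2,914 kg). In-quota: 2,914 kg at 9.5%; over-quota: 2,153 kg at 29%.
Pro-rata value split: in-quota = ¥299,358.36 × 2,914/5,067 = ¥172,159.12; over-quota = ¥299,358.36 − ¥172,159.12 = ¥127,199.24.
In-quota duty = ¥172,159.12 × 9.5% = ¥16,355.12. Over-quota duty = ¥127,199.24 × 29% = ¥36,887.78.
Line duty = ¥16,355.12 + ¥36,887.78 = ¥53,242.90.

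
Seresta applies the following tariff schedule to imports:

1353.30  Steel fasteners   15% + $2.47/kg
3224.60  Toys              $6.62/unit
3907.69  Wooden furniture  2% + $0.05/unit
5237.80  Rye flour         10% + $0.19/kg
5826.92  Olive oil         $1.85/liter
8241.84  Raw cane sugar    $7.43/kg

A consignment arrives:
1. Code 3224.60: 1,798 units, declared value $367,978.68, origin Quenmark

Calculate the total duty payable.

$11,902.76

Line 1 (3224.60, Quenmark, 1,798 units, $367,978.68):
Base rate for 3224.60 is $6.62/unit.
Duty = 1,798 × $6.62 = $11,902.76.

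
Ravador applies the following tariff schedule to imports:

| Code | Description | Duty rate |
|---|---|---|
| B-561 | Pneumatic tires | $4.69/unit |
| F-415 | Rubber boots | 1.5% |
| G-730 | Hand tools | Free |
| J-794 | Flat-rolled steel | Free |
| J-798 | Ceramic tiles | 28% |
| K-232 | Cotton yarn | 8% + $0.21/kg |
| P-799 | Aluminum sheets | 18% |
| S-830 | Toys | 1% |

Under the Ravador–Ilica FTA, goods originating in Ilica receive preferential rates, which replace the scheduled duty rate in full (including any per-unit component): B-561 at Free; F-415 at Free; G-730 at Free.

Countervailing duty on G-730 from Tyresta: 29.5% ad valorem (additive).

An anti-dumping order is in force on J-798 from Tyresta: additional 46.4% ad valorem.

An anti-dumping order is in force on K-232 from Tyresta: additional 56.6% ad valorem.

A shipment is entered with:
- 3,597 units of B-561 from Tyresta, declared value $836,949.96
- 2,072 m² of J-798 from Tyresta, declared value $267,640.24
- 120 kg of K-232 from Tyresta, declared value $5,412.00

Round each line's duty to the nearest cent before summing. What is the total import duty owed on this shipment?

$219,515.62

Line 1 (B-561, Tyresta, 3,597 units, $836,949.96):
Base rate for B-561 is $4.69/unit.
B-561 has an FTA preferential rate, but origin Tyresta is not Ilica; base rate stands.
Duty = 3,597 × $4.69 = $16,869.93.
Line 2 (J-798, Tyresta, 2,072 m², $267,640.24):
Base rate for J-798 is 28%.
Additional duty on J-798 from Tyresta: +46.4%. Applied ad valorem rate: 28% + 46.4% = 74.4%.
Duty = $267,640.24 × 74.4% = $199,124.34.
Line 3 (K-232, Tyresta, 120 kg, $5,412.00):
Base rate for K-232 is 8% + $0.21/kg.
Additional duty on K-232 from Tyresta: +56.6%. Applied ad valorem rate: 8% + 56.6% = 64.6%.
Duty = $5,412.00 × 64.6% + 120 × $0.21 = $3,521.35.
Total = $16,869.93 + $199,124.34 + $3,521.35 = $219,515.62.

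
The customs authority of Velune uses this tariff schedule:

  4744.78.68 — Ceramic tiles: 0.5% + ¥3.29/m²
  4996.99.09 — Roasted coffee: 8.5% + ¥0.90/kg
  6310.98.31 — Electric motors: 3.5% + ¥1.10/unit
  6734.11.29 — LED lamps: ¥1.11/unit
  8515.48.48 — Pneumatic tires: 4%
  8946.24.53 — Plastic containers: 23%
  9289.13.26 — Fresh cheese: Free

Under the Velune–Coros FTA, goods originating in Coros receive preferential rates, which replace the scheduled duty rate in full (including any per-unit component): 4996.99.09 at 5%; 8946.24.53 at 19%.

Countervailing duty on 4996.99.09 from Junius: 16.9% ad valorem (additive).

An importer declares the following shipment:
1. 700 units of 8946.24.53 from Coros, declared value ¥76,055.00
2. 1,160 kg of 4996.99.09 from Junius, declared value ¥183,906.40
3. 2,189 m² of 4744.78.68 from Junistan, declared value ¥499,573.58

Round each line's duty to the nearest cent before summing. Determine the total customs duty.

Line 1 (8946.24.53, Coros, 700 units, ¥76,055.00):
Base rate for 8946.24.53 is 23%.
Origin Coros qualifies under the Velune–Coros agreement and 8946.24.53 is covered: preferential rate 19% applies instead.
Duty = ¥76,055.00 × 19% = ¥14,450.45.
Line 2 (4996.99.09, Junius, 1,160 kg, ¥183,906.40):
Base rate for 4996.99.09 is 8.5% + ¥0.90/kg.
4996.99.09 has an FTA preferential rate, but origin Junius is not Coros; base rate stands.
Additional duty on 4996.99.09 from Junius: +16.9%. Applied ad valorem rate: 8.5% + 16.9% = 25.4%.
Duty = ¥183,906.40 × 25.4% + 1,160 × ¥0.90 = ¥47,756.23.
Line 3 (4744.78.68, Junistan, 2,189 m², ¥499,573.58):
Base rate for 4744.78.68 is 0.5% + ¥3.29/m².
Duty = ¥499,573.58 × 0.5% + 2,189 × ¥3.29 = ¥9,699.68.
Total = ¥14,450.45 + ¥47,756.23 + ¥9,699.68 = ¥71,906.36.

¥71,906.36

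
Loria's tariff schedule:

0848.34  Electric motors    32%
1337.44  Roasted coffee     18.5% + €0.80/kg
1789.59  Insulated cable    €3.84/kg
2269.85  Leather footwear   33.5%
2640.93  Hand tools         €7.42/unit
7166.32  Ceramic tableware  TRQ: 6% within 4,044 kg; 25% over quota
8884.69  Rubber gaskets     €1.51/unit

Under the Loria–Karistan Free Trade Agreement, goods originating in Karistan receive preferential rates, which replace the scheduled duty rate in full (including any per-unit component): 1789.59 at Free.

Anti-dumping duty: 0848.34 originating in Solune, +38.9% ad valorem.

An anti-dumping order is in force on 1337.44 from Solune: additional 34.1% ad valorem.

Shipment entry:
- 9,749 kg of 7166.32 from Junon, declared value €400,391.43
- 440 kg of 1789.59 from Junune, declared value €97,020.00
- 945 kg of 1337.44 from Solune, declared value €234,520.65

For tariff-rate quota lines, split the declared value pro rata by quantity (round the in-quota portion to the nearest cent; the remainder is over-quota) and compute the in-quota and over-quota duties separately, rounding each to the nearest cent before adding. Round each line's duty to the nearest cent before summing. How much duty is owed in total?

Line 1 (7166.32, Junon, 9,749 kg, €400,391.43):
Code 7166.32 is under a tariff-rate quota (threshold 4,044 kg). In-quota: 4,044 kg at 6%; over-quota: 5,705 kg at 25%.
Pro-rata value split: in-quota = €400,391.43 × 4,044/9,749 = €166,087.08; over-quota = €400,391.43 − €166,087.08 = €234,304.35.
In-quota duty = €166,087.08 × 6% = €9,965.22. Over-quota duty = €234,304.35 × 25% = €58,576.09.
Line duty = €9,965.22 + €58,576.09 = €68,541.31.
Line 2 (1789.59, Junune, 440 kg, €97,020.00):
Base rate for 1789.59 is €3.84/kg.
1789.59 has an FTA preferential rate, but origin Junune is not Karistan; base rate stands.
Duty = 440 × €3.84 = €1,689.60.
Line 3 (1337.44, Solune, 945 kg, €234,520.65):
Base rate for 1337.44 is 18.5% + €0.80/kg.
Additional duty on 1337.44 from Solune: +34.1%. Applied ad valorem rate: 18.5% + 34.1% = 52.6%.
Duty = €234,520.65 × 52.6% + 945 × €0.80 = €124,113.86.
Total = €68,541.31 + €1,689.60 + €124,113.86 = €194,344.77.

€194,344.77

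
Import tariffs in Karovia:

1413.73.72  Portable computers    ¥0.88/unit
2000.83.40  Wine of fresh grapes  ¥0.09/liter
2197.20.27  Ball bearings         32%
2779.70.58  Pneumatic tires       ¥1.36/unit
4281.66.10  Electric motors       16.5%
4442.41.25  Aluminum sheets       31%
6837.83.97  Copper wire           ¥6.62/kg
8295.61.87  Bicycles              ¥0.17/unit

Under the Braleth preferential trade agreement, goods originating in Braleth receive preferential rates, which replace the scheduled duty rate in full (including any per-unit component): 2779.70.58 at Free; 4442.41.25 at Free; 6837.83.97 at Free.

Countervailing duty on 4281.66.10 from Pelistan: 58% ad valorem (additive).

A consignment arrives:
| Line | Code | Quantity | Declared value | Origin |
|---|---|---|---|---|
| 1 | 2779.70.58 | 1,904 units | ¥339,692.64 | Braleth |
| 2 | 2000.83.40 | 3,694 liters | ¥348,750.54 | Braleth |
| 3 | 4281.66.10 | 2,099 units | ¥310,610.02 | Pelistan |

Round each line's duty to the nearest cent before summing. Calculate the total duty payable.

Line 1 (2779.70.58, Braleth, 1,904 units, ¥339,692.64):
Base rate for 2779.70.58 is ¥1.36/unit.
Origin Braleth qualifies under the Karovia–Braleth agreement and 2779.70.58 is covered: preferential rate Free applies instead.
Duty = ¥339,692.64 × 0% = ¥0.00.
Line 2 (2000.83.40, Braleth, 3,694 liters, ¥348,750.54):
Base rate for 2000.83.40 is ¥0.09/liter.
Origin Braleth is the FTA partner but 2000.83.40 is not on the preference list; base rate stands.
Duty = 3,694 × ¥0.09 = ¥332.46.
Line 3 (4281.66.10, Pelistan, 2,099 units, ¥310,610.02):
Base rate for 4281.66.10 is 16.5%.
Additional duty on 4281.66.10 from Pelistan: +58%. Applied ad valorem rate: 16.5% + 58% = 74.5%.
Duty = ¥310,610.02 × 74.5% = ¥231,404.46.
Total = ¥0.00 + ¥332.46 + ¥231,404.46 = ¥231,736.92.

¥231,736.92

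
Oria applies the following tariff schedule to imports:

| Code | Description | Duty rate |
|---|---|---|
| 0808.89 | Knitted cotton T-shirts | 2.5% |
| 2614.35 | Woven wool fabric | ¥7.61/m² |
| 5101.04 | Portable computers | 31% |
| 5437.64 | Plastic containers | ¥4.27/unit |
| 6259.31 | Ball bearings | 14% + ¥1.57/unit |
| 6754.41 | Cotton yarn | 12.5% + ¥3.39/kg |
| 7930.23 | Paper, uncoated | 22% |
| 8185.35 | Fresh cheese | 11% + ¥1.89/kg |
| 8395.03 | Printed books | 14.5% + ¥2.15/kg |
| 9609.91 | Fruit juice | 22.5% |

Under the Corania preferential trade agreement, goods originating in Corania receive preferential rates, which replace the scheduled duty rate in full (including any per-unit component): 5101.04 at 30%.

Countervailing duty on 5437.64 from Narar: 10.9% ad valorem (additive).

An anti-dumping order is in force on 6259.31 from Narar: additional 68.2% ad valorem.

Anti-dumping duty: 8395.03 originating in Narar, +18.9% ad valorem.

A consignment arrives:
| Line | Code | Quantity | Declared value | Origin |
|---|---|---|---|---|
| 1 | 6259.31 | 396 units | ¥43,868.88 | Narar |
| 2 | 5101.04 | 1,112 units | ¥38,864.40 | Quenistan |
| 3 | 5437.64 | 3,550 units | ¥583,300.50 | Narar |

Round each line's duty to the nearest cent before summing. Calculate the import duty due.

¥127,468.15

Line 1 (6259.31, Narar, 396 units, ¥43,868.88):
Base rate for 6259.31 is 14% + ¥1.57/unit.
Additional duty on 6259.31 from Narar: +68.2%. Applied ad valorem rate: 14% + 68.2% = 82.2%.
Duty = ¥43,868.88 × 82.2% + 396 × ¥1.57 = ¥36,681.94.
Line 2 (5101.04, Quenistan, 1,112 units, ¥38,864.40):
Base rate for 5101.04 is 31%.
5101.04 has an FTA preferential rate, but origin Quenistan is not Corania; base rate stands.
Duty = ¥38,864.40 × 31% = ¥12,047.96.
Line 3 (5437.64, Narar, 3,550 units, ¥583,300.50):
Base rate for 5437.64 is ¥4.27/unit.
Additional duty on 5437.64 from Narar: +10.9% ad valorem. Applied ad valorem rate = 10.9%.
Duty = ¥583,300.50 × 10.9% + 3,550 × ¥4.27 = ¥78,738.25.
Total = ¥36,681.94 + ¥12,047.96 + ¥78,738.25 = ¥127,468.15.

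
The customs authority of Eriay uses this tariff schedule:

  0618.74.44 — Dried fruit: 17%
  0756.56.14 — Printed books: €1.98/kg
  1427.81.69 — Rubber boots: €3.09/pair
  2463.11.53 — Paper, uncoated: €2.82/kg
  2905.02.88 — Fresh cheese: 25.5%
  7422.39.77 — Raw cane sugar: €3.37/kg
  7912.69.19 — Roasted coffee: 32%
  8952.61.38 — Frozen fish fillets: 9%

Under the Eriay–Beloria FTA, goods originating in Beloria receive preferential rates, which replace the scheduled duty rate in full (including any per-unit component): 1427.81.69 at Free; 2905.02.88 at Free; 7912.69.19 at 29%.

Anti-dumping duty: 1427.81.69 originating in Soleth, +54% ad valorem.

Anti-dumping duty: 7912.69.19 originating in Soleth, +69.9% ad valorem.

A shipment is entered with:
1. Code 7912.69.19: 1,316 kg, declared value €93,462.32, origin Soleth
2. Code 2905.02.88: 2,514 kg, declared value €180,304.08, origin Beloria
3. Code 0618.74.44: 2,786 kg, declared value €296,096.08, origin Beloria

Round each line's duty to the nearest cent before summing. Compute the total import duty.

€145,574.43

Line 1 (7912.69.19, Soleth, 1,316 kg, €93,462.32):
Base rate for 7912.69.19 is 32%.
7912.69.19 has an FTA preferential rate, but origin Soleth is not Beloria; base rate stands.
Additional duty on 7912.69.19 from Soleth: +69.9%. Applied ad valorem rate: 32% + 69.9% = 101.9%.
Duty = €93,462.32 × 101.9% = €95,238.10.
Line 2 (2905.02.88, Beloria, 2,514 kg, €180,304.08):
Base rate for 2905.02.88 is 25.5%.
Origin Beloria qualifies under the Eriay–Beloria agreement and 2905.02.88 is covered: preferential rate Free applies instead.
Duty = €180,304.08 × 0% = €0.00.
Line 3 (0618.74.44, Beloria, 2,786 kg, €296,096.08):
Base rate for 0618.74.44 is 17%.
Origin Beloria is the FTA partner but 0618.74.44 is not on the preference list; base rate stands.
Duty = €296,096.08 × 17% = €50,336.33.
Total = €95,238.10 + €0.00 + €50,336.33 = €145,574.43.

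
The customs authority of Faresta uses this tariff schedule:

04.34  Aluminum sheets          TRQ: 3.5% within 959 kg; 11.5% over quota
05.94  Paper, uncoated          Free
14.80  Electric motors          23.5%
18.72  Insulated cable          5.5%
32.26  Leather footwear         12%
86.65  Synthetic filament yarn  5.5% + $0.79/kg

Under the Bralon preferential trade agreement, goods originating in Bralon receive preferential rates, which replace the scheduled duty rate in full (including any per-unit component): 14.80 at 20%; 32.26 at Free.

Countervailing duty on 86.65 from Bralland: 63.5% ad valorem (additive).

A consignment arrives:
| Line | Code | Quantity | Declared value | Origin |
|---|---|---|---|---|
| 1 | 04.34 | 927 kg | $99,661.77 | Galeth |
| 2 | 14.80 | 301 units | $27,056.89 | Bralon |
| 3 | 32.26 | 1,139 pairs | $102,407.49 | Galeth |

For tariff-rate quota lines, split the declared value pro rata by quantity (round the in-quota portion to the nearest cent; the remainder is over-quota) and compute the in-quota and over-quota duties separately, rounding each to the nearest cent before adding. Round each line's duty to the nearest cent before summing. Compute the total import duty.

$21,188.44

Line 1 (04.34, Galeth, 927 kg, $99,661.77):
Code 04.34 is under a tariff-rate quota (threshold 959 kg). Quantity 927 kg is within the quota, so the in-quota rate 3.5% applies to the full value.
Duty = $99,661.77 × 3.5% = $3,488.16.
Line 2 (14.80, Bralon, 301 units, $27,056.89):
Base rate for 14.80 is 23.5%.
Origin Bralon qualifies under the Faresta–Bralon agreement and 14.80 is covered: preferential rate 20% applies instead.
Duty = $27,056.89 × 20% = $5,411.38.
Line 3 (32.26, Galeth, 1,139 pairs, $102,407.49):
Base rate for 32.26 is 12%.
32.26 has an FTA preferential rate, but origin Galeth is not Bralon; base rate stands.
Duty = $102,407.49 × 12% = $12,288.90.
Total = $3,488.16 + $5,411.38 + $12,288.90 = $21,188.44.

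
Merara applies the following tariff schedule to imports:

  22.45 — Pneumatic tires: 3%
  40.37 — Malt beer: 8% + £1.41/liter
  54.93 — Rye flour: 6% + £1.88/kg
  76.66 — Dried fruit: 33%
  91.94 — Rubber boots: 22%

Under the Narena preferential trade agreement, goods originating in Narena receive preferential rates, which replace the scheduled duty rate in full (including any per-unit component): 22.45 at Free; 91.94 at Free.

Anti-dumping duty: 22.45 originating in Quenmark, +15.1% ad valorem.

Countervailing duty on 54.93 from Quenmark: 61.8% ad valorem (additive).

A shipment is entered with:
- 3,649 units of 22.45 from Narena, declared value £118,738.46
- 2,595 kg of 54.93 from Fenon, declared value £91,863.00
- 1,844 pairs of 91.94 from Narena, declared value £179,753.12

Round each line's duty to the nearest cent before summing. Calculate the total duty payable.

£10,390.38

Line 1 (22.45, Narena, 3,649 units, £118,738.46):
Base rate for 22.45 is 3%.
Origin Narena qualifies under the Merara–Narena agreement and 22.45 is covered: preferential rate Free applies instead.
The additional-duty order on 22.45 targets Quenmark, not Narena; it does not apply.
Duty = £118,738.46 × 0% = £0.00.
Line 2 (54.93, Fenon, 2,595 kg, £91,863.00):
Base rate for 54.93 is 6% + £1.88/kg.
The additional-duty order on 54.93 targets Quenmark, not Fenon; it does not apply.
Duty = £91,863.00 × 6% + 2,595 × £1.88 = £10,390.38.
Line 3 (91.94, Narena, 1,844 pairs, £179,753.12):
Base rate for 91.94 is 22%.
Origin Narena qualifies under the Merara–Narena agreement and 91.94 is covered: preferential rate Free applies instead.
Duty = £179,753.12 × 0% = £0.00.
Total = £0.00 + £10,390.38 + £0.00 = £10,390.38.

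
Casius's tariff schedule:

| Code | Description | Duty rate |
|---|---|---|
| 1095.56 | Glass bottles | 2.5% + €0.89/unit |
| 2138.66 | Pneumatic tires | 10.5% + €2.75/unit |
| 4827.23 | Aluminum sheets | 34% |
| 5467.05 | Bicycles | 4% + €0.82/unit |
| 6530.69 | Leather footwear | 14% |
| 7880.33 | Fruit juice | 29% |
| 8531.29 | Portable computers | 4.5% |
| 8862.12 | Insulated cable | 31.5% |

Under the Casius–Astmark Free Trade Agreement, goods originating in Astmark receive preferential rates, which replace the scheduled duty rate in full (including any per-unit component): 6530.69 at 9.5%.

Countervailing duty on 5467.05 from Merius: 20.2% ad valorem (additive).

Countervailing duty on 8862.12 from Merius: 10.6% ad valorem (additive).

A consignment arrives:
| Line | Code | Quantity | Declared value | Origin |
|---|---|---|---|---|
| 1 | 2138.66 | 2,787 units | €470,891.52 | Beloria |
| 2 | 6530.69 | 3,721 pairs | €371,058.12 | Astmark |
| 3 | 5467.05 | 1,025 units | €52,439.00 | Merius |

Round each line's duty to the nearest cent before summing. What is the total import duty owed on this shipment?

€105,889.12

Line 1 (2138.66, Beloria, 2,787 units, €470,891.52):
Base rate for 2138.66 is 10.5% + €2.75/unit.
Duty = €470,891.52 × 10.5% + 2,787 × €2.75 = €57,107.86.
Line 2 (6530.69, Astmark, 3,721 pairs, €371,058.12):
Base rate for 6530.69 is 14%.
Origin Astmark qualifies under the Casius–Astmark agreement and 6530.69 is covered: preferential rate 9.5% applies instead.
Duty = €371,058.12 × 9.5% = €35,250.52.
Line 3 (5467.05, Merius, 1,025 units, €52,439.00):
Base rate for 5467.05 is 4% + €0.82/unit.
Additional duty on 5467.05 from Merius: +20.2%. Applied ad valorem rate: 4% + 20.2% = 24.2%.
Duty = €52,439.00 × 24.2% + 1,025 × €0.82 = €13,530.74.
Total = €57,107.86 + €35,250.52 + €13,530.74 = €105,889.12.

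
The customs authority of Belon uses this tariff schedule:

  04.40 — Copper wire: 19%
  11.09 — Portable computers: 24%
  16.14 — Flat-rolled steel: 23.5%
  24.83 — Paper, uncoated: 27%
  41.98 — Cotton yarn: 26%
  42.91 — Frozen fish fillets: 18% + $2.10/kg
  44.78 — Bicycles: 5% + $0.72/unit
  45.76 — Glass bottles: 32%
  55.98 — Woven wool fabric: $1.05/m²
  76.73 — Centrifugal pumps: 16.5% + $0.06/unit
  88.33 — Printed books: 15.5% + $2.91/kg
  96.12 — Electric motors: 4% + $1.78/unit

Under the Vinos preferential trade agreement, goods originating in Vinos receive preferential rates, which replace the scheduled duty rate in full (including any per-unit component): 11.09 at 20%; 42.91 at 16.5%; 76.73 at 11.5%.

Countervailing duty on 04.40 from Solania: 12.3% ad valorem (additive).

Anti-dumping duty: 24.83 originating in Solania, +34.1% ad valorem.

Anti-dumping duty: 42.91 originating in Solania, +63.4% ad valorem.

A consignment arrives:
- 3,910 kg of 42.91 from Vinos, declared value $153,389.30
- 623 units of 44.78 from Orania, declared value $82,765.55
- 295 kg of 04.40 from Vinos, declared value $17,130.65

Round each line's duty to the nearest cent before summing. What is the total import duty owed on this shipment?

Line 1 (42.91, Vinos, 3,910 kg, $153,389.30):
Base rate for 42.91 is 18% + $2.10/kg.
Origin Vinos qualifies under the Belon–Vinos agreement and 42.91 is covered: preferential rate 16.5% applies instead.
The additional-duty order on 42.91 targets Solania, not Vinos; it does not apply.
Duty = $153,389.30 × 16.5% = $25,309.23.
Line 2 (44.78, Orania, 623 units, $82,765.55):
Base rate for 44.78 is 5% + $0.72/unit.
Duty = $82,765.55 × 5% + 623 × $0.72 = $4,586.84.
Line 3 (04.40, Vinos, 295 kg, $17,130.65):
Base rate for 04.40 is 19%.
Origin Vinos is the FTA partner but 04.40 is not on the preference list; base rate stands.
The additional-duty order on 04.40 targets Solania, not Vinos; it does not apply.
Duty = $17,130.65 × 19% = $3,254.82.
Total = $25,309.23 + $4,586.84 + $3,254.82 = $33,150.89.

$33,150.89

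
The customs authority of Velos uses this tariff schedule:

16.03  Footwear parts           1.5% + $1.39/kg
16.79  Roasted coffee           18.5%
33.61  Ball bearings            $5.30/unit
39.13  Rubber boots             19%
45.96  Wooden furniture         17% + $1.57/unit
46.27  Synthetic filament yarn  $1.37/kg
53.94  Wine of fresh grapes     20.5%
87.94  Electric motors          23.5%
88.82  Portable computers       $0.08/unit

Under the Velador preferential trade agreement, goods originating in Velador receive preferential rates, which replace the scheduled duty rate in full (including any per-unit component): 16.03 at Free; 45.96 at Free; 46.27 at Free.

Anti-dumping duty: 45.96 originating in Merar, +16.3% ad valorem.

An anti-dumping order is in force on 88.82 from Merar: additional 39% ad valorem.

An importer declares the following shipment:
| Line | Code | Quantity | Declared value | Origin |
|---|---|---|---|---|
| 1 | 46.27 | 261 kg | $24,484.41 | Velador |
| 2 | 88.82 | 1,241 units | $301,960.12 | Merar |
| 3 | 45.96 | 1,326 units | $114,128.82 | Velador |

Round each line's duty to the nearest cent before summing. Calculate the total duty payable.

$117,863.73

Line 1 (46.27, Velador, 261 kg, $24,484.41):
Base rate for 46.27 is $1.37/kg.
Origin Velador qualifies under the Velos–Velador agreement and 46.27 is covered: preferential rate Free applies instead.
Duty = $24,484.41 × 0% = $0.00.
Line 2 (88.82, Merar, 1,241 units, $301,960.12):
Base rate for 88.82 is $0.08/unit.
Additional duty on 88.82 from Merar: +39% ad valorem. Applied ad valorem rate = 39%.
Duty = $301,960.12 × 39% + 1,241 × $0.08 = $117,863.73.
Line 3 (45.96, Velador, 1,326 units, $114,128.82):
Base rate for 45.96 is 17% + $1.57/unit.
Origin Velador qualifies under the Velos–Velador agreement and 45.96 is covered: preferential rate Free applies instead.
The additional-duty order on 45.96 targets Merar, not Velador; it does not apply.
Duty = $114,128.82 × 0% = $0.00.
Total = $0.00 + $117,863.73 + $0.00 = $117,863.73.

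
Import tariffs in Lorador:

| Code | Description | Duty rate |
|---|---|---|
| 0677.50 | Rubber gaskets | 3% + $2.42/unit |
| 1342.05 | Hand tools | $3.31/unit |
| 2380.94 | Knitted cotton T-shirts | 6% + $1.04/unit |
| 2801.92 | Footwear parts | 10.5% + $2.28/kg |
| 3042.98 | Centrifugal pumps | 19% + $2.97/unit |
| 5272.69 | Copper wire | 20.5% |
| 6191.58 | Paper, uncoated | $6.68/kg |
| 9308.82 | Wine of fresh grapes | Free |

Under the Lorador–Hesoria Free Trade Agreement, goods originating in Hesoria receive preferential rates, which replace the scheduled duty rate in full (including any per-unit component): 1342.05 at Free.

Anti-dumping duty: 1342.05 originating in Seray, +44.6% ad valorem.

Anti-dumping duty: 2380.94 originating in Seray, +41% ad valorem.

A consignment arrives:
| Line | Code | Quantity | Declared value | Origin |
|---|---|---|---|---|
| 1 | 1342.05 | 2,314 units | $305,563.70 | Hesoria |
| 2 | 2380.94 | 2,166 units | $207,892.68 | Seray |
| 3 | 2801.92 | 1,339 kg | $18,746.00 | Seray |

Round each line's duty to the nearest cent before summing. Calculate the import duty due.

Line 1 (1342.05, Hesoria, 2,314 units, $305,563.70):
Base rate for 1342.05 is $3.31/unit.
Origin Hesoria qualifies under the Lorador–Hesoria agreement and 1342.05 is covered: preferential rate Free applies instead.
The additional-duty order on 1342.05 targets Seray, not Hesoria; it does not apply.
Duty = $305,563.70 × 0% = $0.00.
Line 2 (2380.94, Seray, 2,166 units, $207,892.68):
Base rate for 2380.94 is 6% + $1.04/unit.
Additional duty on 2380.94 from Seray: +41%. Applied ad valorem rate: 6% + 41% = 47%.
Duty = $207,892.68 × 47% + 2,166 × $1.04 = $99,962.20.
Line 3 (2801.92, Seray, 1,339 kg, $18,746.00):
Base rate for 2801.92 is 10.5% + $2.28/kg.
Duty = $18,746.00 × 10.5% + 1,339 × $2.28 = $5,021.25.
Total = $0.00 + $99,962.20 + $5,021.25 = $104,983.45.

$104,983.45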